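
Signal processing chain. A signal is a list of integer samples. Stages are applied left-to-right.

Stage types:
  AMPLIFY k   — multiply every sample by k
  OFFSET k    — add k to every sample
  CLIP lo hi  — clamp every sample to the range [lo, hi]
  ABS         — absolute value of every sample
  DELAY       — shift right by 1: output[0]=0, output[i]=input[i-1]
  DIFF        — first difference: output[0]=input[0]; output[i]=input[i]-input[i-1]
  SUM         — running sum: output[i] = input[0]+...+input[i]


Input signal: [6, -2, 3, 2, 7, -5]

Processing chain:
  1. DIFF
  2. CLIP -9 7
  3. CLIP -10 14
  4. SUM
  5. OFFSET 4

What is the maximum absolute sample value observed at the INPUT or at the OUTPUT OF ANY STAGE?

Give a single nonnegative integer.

Input: [6, -2, 3, 2, 7, -5] (max |s|=7)
Stage 1 (DIFF): s[0]=6, -2-6=-8, 3--2=5, 2-3=-1, 7-2=5, -5-7=-12 -> [6, -8, 5, -1, 5, -12] (max |s|=12)
Stage 2 (CLIP -9 7): clip(6,-9,7)=6, clip(-8,-9,7)=-8, clip(5,-9,7)=5, clip(-1,-9,7)=-1, clip(5,-9,7)=5, clip(-12,-9,7)=-9 -> [6, -8, 5, -1, 5, -9] (max |s|=9)
Stage 3 (CLIP -10 14): clip(6,-10,14)=6, clip(-8,-10,14)=-8, clip(5,-10,14)=5, clip(-1,-10,14)=-1, clip(5,-10,14)=5, clip(-9,-10,14)=-9 -> [6, -8, 5, -1, 5, -9] (max |s|=9)
Stage 4 (SUM): sum[0..0]=6, sum[0..1]=-2, sum[0..2]=3, sum[0..3]=2, sum[0..4]=7, sum[0..5]=-2 -> [6, -2, 3, 2, 7, -2] (max |s|=7)
Stage 5 (OFFSET 4): 6+4=10, -2+4=2, 3+4=7, 2+4=6, 7+4=11, -2+4=2 -> [10, 2, 7, 6, 11, 2] (max |s|=11)
Overall max amplitude: 12

Answer: 12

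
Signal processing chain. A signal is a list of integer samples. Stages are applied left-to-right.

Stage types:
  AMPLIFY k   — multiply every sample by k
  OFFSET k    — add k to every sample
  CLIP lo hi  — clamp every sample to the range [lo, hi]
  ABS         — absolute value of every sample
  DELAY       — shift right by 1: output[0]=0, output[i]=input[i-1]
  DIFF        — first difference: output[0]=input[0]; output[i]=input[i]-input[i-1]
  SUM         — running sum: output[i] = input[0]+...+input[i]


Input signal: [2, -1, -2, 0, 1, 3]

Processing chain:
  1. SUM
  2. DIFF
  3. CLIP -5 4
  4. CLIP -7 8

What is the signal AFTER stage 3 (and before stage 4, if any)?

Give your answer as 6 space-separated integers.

Input: [2, -1, -2, 0, 1, 3]
Stage 1 (SUM): sum[0..0]=2, sum[0..1]=1, sum[0..2]=-1, sum[0..3]=-1, sum[0..4]=0, sum[0..5]=3 -> [2, 1, -1, -1, 0, 3]
Stage 2 (DIFF): s[0]=2, 1-2=-1, -1-1=-2, -1--1=0, 0--1=1, 3-0=3 -> [2, -1, -2, 0, 1, 3]
Stage 3 (CLIP -5 4): clip(2,-5,4)=2, clip(-1,-5,4)=-1, clip(-2,-5,4)=-2, clip(0,-5,4)=0, clip(1,-5,4)=1, clip(3,-5,4)=3 -> [2, -1, -2, 0, 1, 3]

Answer: 2 -1 -2 0 1 3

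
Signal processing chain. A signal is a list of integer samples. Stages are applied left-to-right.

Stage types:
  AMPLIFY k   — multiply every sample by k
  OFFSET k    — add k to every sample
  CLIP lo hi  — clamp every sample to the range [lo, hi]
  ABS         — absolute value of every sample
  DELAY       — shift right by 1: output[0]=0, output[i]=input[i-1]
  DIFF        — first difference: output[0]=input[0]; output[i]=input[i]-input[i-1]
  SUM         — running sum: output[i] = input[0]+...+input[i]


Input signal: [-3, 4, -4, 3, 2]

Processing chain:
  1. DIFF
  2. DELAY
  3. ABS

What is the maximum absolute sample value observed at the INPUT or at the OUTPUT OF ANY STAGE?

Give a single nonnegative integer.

Answer: 8

Derivation:
Input: [-3, 4, -4, 3, 2] (max |s|=4)
Stage 1 (DIFF): s[0]=-3, 4--3=7, -4-4=-8, 3--4=7, 2-3=-1 -> [-3, 7, -8, 7, -1] (max |s|=8)
Stage 2 (DELAY): [0, -3, 7, -8, 7] = [0, -3, 7, -8, 7] -> [0, -3, 7, -8, 7] (max |s|=8)
Stage 3 (ABS): |0|=0, |-3|=3, |7|=7, |-8|=8, |7|=7 -> [0, 3, 7, 8, 7] (max |s|=8)
Overall max amplitude: 8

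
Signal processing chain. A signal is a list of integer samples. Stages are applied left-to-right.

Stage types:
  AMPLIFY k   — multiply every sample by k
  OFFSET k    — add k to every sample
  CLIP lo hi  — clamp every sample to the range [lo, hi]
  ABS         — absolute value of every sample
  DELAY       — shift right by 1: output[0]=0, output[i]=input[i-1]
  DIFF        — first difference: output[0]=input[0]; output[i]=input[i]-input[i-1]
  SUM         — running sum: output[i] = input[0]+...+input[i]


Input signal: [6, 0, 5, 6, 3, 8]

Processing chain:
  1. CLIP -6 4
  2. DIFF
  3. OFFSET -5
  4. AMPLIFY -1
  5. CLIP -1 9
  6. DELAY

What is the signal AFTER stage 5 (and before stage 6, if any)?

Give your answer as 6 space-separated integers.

Input: [6, 0, 5, 6, 3, 8]
Stage 1 (CLIP -6 4): clip(6,-6,4)=4, clip(0,-6,4)=0, clip(5,-6,4)=4, clip(6,-6,4)=4, clip(3,-6,4)=3, clip(8,-6,4)=4 -> [4, 0, 4, 4, 3, 4]
Stage 2 (DIFF): s[0]=4, 0-4=-4, 4-0=4, 4-4=0, 3-4=-1, 4-3=1 -> [4, -4, 4, 0, -1, 1]
Stage 3 (OFFSET -5): 4+-5=-1, -4+-5=-9, 4+-5=-1, 0+-5=-5, -1+-5=-6, 1+-5=-4 -> [-1, -9, -1, -5, -6, -4]
Stage 4 (AMPLIFY -1): -1*-1=1, -9*-1=9, -1*-1=1, -5*-1=5, -6*-1=6, -4*-1=4 -> [1, 9, 1, 5, 6, 4]
Stage 5 (CLIP -1 9): clip(1,-1,9)=1, clip(9,-1,9)=9, clip(1,-1,9)=1, clip(5,-1,9)=5, clip(6,-1,9)=6, clip(4,-1,9)=4 -> [1, 9, 1, 5, 6, 4]

Answer: 1 9 1 5 6 4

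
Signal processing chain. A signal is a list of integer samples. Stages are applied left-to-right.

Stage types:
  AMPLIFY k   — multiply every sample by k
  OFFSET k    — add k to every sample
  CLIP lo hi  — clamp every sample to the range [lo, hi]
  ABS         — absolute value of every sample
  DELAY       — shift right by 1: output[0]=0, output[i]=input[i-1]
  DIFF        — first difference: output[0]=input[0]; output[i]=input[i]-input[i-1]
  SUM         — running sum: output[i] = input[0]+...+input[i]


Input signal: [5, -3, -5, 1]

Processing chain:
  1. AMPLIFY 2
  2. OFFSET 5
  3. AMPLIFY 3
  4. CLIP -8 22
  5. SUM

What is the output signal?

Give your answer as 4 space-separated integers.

Answer: 22 19 11 32

Derivation:
Input: [5, -3, -5, 1]
Stage 1 (AMPLIFY 2): 5*2=10, -3*2=-6, -5*2=-10, 1*2=2 -> [10, -6, -10, 2]
Stage 2 (OFFSET 5): 10+5=15, -6+5=-1, -10+5=-5, 2+5=7 -> [15, -1, -5, 7]
Stage 3 (AMPLIFY 3): 15*3=45, -1*3=-3, -5*3=-15, 7*3=21 -> [45, -3, -15, 21]
Stage 4 (CLIP -8 22): clip(45,-8,22)=22, clip(-3,-8,22)=-3, clip(-15,-8,22)=-8, clip(21,-8,22)=21 -> [22, -3, -8, 21]
Stage 5 (SUM): sum[0..0]=22, sum[0..1]=19, sum[0..2]=11, sum[0..3]=32 -> [22, 19, 11, 32]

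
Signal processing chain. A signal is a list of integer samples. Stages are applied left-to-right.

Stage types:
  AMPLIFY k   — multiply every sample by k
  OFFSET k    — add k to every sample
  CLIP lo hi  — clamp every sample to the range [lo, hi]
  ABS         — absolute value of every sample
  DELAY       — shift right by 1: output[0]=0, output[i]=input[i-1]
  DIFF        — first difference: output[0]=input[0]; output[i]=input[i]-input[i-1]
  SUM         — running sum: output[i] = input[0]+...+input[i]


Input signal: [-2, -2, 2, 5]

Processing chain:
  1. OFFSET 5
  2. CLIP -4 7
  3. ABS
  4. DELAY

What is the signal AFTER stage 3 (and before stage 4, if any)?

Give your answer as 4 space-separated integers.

Input: [-2, -2, 2, 5]
Stage 1 (OFFSET 5): -2+5=3, -2+5=3, 2+5=7, 5+5=10 -> [3, 3, 7, 10]
Stage 2 (CLIP -4 7): clip(3,-4,7)=3, clip(3,-4,7)=3, clip(7,-4,7)=7, clip(10,-4,7)=7 -> [3, 3, 7, 7]
Stage 3 (ABS): |3|=3, |3|=3, |7|=7, |7|=7 -> [3, 3, 7, 7]

Answer: 3 3 7 7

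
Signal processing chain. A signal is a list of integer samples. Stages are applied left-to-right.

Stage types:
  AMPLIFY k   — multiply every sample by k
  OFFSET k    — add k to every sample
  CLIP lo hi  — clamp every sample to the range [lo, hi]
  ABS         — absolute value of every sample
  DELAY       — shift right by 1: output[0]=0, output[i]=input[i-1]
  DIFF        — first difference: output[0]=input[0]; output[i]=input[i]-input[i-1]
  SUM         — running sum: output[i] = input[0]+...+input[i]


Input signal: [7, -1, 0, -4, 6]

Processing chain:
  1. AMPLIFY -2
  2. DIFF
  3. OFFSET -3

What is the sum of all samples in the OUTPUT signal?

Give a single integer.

Input: [7, -1, 0, -4, 6]
Stage 1 (AMPLIFY -2): 7*-2=-14, -1*-2=2, 0*-2=0, -4*-2=8, 6*-2=-12 -> [-14, 2, 0, 8, -12]
Stage 2 (DIFF): s[0]=-14, 2--14=16, 0-2=-2, 8-0=8, -12-8=-20 -> [-14, 16, -2, 8, -20]
Stage 3 (OFFSET -3): -14+-3=-17, 16+-3=13, -2+-3=-5, 8+-3=5, -20+-3=-23 -> [-17, 13, -5, 5, -23]
Output sum: -27

Answer: -27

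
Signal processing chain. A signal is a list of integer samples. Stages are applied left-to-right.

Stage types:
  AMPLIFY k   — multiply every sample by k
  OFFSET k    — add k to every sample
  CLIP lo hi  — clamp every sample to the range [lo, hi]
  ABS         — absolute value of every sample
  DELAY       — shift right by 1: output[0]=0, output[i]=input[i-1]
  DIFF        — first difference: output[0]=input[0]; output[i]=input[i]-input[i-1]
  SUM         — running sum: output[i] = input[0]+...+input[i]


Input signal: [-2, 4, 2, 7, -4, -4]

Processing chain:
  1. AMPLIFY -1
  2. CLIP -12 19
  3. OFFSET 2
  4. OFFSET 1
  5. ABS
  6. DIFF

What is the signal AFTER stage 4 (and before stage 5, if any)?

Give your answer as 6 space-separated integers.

Input: [-2, 4, 2, 7, -4, -4]
Stage 1 (AMPLIFY -1): -2*-1=2, 4*-1=-4, 2*-1=-2, 7*-1=-7, -4*-1=4, -4*-1=4 -> [2, -4, -2, -7, 4, 4]
Stage 2 (CLIP -12 19): clip(2,-12,19)=2, clip(-4,-12,19)=-4, clip(-2,-12,19)=-2, clip(-7,-12,19)=-7, clip(4,-12,19)=4, clip(4,-12,19)=4 -> [2, -4, -2, -7, 4, 4]
Stage 3 (OFFSET 2): 2+2=4, -4+2=-2, -2+2=0, -7+2=-5, 4+2=6, 4+2=6 -> [4, -2, 0, -5, 6, 6]
Stage 4 (OFFSET 1): 4+1=5, -2+1=-1, 0+1=1, -5+1=-4, 6+1=7, 6+1=7 -> [5, -1, 1, -4, 7, 7]

Answer: 5 -1 1 -4 7 7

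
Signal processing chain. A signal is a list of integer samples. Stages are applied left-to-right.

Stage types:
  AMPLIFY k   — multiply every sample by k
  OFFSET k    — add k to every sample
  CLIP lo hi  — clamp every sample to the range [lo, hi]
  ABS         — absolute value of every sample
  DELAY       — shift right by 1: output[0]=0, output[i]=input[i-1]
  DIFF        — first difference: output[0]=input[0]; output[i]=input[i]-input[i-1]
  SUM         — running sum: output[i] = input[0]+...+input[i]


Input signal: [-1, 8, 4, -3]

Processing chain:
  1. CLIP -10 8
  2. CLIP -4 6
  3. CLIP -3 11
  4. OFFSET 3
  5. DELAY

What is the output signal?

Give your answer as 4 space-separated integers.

Input: [-1, 8, 4, -3]
Stage 1 (CLIP -10 8): clip(-1,-10,8)=-1, clip(8,-10,8)=8, clip(4,-10,8)=4, clip(-3,-10,8)=-3 -> [-1, 8, 4, -3]
Stage 2 (CLIP -4 6): clip(-1,-4,6)=-1, clip(8,-4,6)=6, clip(4,-4,6)=4, clip(-3,-4,6)=-3 -> [-1, 6, 4, -3]
Stage 3 (CLIP -3 11): clip(-1,-3,11)=-1, clip(6,-3,11)=6, clip(4,-3,11)=4, clip(-3,-3,11)=-3 -> [-1, 6, 4, -3]
Stage 4 (OFFSET 3): -1+3=2, 6+3=9, 4+3=7, -3+3=0 -> [2, 9, 7, 0]
Stage 5 (DELAY): [0, 2, 9, 7] = [0, 2, 9, 7] -> [0, 2, 9, 7]

Answer: 0 2 9 7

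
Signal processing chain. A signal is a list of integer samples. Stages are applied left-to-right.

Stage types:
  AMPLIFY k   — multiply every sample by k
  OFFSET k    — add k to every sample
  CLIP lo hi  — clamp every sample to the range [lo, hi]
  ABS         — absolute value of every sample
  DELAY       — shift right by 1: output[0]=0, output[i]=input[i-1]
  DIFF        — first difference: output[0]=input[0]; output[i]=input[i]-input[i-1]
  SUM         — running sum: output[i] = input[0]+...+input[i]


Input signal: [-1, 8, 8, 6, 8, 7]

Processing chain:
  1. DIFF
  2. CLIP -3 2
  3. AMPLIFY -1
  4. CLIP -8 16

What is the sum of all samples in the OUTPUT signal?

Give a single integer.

Input: [-1, 8, 8, 6, 8, 7]
Stage 1 (DIFF): s[0]=-1, 8--1=9, 8-8=0, 6-8=-2, 8-6=2, 7-8=-1 -> [-1, 9, 0, -2, 2, -1]
Stage 2 (CLIP -3 2): clip(-1,-3,2)=-1, clip(9,-3,2)=2, clip(0,-3,2)=0, clip(-2,-3,2)=-2, clip(2,-3,2)=2, clip(-1,-3,2)=-1 -> [-1, 2, 0, -2, 2, -1]
Stage 3 (AMPLIFY -1): -1*-1=1, 2*-1=-2, 0*-1=0, -2*-1=2, 2*-1=-2, -1*-1=1 -> [1, -2, 0, 2, -2, 1]
Stage 4 (CLIP -8 16): clip(1,-8,16)=1, clip(-2,-8,16)=-2, clip(0,-8,16)=0, clip(2,-8,16)=2, clip(-2,-8,16)=-2, clip(1,-8,16)=1 -> [1, -2, 0, 2, -2, 1]
Output sum: 0

Answer: 0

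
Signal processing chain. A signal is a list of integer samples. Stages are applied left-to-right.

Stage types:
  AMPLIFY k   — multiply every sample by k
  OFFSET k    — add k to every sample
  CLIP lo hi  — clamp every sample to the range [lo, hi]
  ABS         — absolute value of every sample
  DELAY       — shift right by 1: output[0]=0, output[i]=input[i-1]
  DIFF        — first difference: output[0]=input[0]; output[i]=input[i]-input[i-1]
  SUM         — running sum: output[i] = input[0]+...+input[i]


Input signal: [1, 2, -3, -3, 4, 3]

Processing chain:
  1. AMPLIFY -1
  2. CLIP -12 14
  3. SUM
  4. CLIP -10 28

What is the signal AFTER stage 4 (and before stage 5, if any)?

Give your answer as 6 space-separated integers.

Answer: -1 -3 0 3 -1 -4

Derivation:
Input: [1, 2, -3, -3, 4, 3]
Stage 1 (AMPLIFY -1): 1*-1=-1, 2*-1=-2, -3*-1=3, -3*-1=3, 4*-1=-4, 3*-1=-3 -> [-1, -2, 3, 3, -4, -3]
Stage 2 (CLIP -12 14): clip(-1,-12,14)=-1, clip(-2,-12,14)=-2, clip(3,-12,14)=3, clip(3,-12,14)=3, clip(-4,-12,14)=-4, clip(-3,-12,14)=-3 -> [-1, -2, 3, 3, -4, -3]
Stage 3 (SUM): sum[0..0]=-1, sum[0..1]=-3, sum[0..2]=0, sum[0..3]=3, sum[0..4]=-1, sum[0..5]=-4 -> [-1, -3, 0, 3, -1, -4]
Stage 4 (CLIP -10 28): clip(-1,-10,28)=-1, clip(-3,-10,28)=-3, clip(0,-10,28)=0, clip(3,-10,28)=3, clip(-1,-10,28)=-1, clip(-4,-10,28)=-4 -> [-1, -3, 0, 3, -1, -4]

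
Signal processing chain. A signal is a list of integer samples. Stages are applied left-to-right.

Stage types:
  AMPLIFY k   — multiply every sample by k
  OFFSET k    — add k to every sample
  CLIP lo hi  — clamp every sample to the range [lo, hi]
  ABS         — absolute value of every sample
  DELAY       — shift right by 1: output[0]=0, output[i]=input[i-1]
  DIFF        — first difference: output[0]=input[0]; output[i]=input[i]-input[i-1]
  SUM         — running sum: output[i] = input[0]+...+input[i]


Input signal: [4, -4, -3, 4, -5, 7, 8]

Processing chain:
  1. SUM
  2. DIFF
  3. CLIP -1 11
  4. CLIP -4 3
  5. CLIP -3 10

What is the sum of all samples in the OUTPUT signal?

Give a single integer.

Answer: 9

Derivation:
Input: [4, -4, -3, 4, -5, 7, 8]
Stage 1 (SUM): sum[0..0]=4, sum[0..1]=0, sum[0..2]=-3, sum[0..3]=1, sum[0..4]=-4, sum[0..5]=3, sum[0..6]=11 -> [4, 0, -3, 1, -4, 3, 11]
Stage 2 (DIFF): s[0]=4, 0-4=-4, -3-0=-3, 1--3=4, -4-1=-5, 3--4=7, 11-3=8 -> [4, -4, -3, 4, -5, 7, 8]
Stage 3 (CLIP -1 11): clip(4,-1,11)=4, clip(-4,-1,11)=-1, clip(-3,-1,11)=-1, clip(4,-1,11)=4, clip(-5,-1,11)=-1, clip(7,-1,11)=7, clip(8,-1,11)=8 -> [4, -1, -1, 4, -1, 7, 8]
Stage 4 (CLIP -4 3): clip(4,-4,3)=3, clip(-1,-4,3)=-1, clip(-1,-4,3)=-1, clip(4,-4,3)=3, clip(-1,-4,3)=-1, clip(7,-4,3)=3, clip(8,-4,3)=3 -> [3, -1, -1, 3, -1, 3, 3]
Stage 5 (CLIP -3 10): clip(3,-3,10)=3, clip(-1,-3,10)=-1, clip(-1,-3,10)=-1, clip(3,-3,10)=3, clip(-1,-3,10)=-1, clip(3,-3,10)=3, clip(3,-3,10)=3 -> [3, -1, -1, 3, -1, 3, 3]
Output sum: 9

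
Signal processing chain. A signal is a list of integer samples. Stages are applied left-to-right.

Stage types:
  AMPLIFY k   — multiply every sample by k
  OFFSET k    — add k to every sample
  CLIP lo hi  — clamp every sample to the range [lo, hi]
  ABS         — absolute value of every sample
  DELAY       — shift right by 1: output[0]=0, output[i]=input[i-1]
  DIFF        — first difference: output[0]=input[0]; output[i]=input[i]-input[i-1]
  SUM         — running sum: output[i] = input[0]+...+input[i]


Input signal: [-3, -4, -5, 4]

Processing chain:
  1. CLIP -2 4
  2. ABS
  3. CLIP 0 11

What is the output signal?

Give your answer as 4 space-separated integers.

Input: [-3, -4, -5, 4]
Stage 1 (CLIP -2 4): clip(-3,-2,4)=-2, clip(-4,-2,4)=-2, clip(-5,-2,4)=-2, clip(4,-2,4)=4 -> [-2, -2, -2, 4]
Stage 2 (ABS): |-2|=2, |-2|=2, |-2|=2, |4|=4 -> [2, 2, 2, 4]
Stage 3 (CLIP 0 11): clip(2,0,11)=2, clip(2,0,11)=2, clip(2,0,11)=2, clip(4,0,11)=4 -> [2, 2, 2, 4]

Answer: 2 2 2 4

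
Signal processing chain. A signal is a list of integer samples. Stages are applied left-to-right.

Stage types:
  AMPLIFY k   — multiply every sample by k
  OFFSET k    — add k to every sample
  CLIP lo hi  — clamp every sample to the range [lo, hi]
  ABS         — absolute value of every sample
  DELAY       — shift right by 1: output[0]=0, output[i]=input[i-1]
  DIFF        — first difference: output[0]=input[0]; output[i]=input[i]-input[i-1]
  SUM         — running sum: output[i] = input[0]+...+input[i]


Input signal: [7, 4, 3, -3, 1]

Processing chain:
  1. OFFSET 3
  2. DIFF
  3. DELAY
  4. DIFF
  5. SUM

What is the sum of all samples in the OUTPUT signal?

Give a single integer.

Input: [7, 4, 3, -3, 1]
Stage 1 (OFFSET 3): 7+3=10, 4+3=7, 3+3=6, -3+3=0, 1+3=4 -> [10, 7, 6, 0, 4]
Stage 2 (DIFF): s[0]=10, 7-10=-3, 6-7=-1, 0-6=-6, 4-0=4 -> [10, -3, -1, -6, 4]
Stage 3 (DELAY): [0, 10, -3, -1, -6] = [0, 10, -3, -1, -6] -> [0, 10, -3, -1, -6]
Stage 4 (DIFF): s[0]=0, 10-0=10, -3-10=-13, -1--3=2, -6--1=-5 -> [0, 10, -13, 2, -5]
Stage 5 (SUM): sum[0..0]=0, sum[0..1]=10, sum[0..2]=-3, sum[0..3]=-1, sum[0..4]=-6 -> [0, 10, -3, -1, -6]
Output sum: 0

Answer: 0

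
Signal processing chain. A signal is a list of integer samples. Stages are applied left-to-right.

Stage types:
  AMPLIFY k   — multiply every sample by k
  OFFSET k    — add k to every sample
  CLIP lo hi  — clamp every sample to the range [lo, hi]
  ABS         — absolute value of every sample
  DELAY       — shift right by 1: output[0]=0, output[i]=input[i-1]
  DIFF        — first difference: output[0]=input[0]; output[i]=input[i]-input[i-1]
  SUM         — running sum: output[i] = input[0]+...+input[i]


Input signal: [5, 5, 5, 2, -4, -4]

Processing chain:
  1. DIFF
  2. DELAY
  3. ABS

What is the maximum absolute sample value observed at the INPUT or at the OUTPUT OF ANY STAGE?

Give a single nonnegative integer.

Answer: 6

Derivation:
Input: [5, 5, 5, 2, -4, -4] (max |s|=5)
Stage 1 (DIFF): s[0]=5, 5-5=0, 5-5=0, 2-5=-3, -4-2=-6, -4--4=0 -> [5, 0, 0, -3, -6, 0] (max |s|=6)
Stage 2 (DELAY): [0, 5, 0, 0, -3, -6] = [0, 5, 0, 0, -3, -6] -> [0, 5, 0, 0, -3, -6] (max |s|=6)
Stage 3 (ABS): |0|=0, |5|=5, |0|=0, |0|=0, |-3|=3, |-6|=6 -> [0, 5, 0, 0, 3, 6] (max |s|=6)
Overall max amplitude: 6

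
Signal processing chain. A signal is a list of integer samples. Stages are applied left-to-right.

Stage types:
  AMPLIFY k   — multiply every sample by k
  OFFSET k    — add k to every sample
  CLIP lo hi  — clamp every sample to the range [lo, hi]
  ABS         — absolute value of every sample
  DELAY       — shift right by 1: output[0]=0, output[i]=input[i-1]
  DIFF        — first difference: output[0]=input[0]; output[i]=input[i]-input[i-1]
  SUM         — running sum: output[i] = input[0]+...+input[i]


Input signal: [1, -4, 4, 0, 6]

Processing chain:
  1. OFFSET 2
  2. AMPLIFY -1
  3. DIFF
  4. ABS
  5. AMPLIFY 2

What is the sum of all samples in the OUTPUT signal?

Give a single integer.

Answer: 52

Derivation:
Input: [1, -4, 4, 0, 6]
Stage 1 (OFFSET 2): 1+2=3, -4+2=-2, 4+2=6, 0+2=2, 6+2=8 -> [3, -2, 6, 2, 8]
Stage 2 (AMPLIFY -1): 3*-1=-3, -2*-1=2, 6*-1=-6, 2*-1=-2, 8*-1=-8 -> [-3, 2, -6, -2, -8]
Stage 3 (DIFF): s[0]=-3, 2--3=5, -6-2=-8, -2--6=4, -8--2=-6 -> [-3, 5, -8, 4, -6]
Stage 4 (ABS): |-3|=3, |5|=5, |-8|=8, |4|=4, |-6|=6 -> [3, 5, 8, 4, 6]
Stage 5 (AMPLIFY 2): 3*2=6, 5*2=10, 8*2=16, 4*2=8, 6*2=12 -> [6, 10, 16, 8, 12]
Output sum: 52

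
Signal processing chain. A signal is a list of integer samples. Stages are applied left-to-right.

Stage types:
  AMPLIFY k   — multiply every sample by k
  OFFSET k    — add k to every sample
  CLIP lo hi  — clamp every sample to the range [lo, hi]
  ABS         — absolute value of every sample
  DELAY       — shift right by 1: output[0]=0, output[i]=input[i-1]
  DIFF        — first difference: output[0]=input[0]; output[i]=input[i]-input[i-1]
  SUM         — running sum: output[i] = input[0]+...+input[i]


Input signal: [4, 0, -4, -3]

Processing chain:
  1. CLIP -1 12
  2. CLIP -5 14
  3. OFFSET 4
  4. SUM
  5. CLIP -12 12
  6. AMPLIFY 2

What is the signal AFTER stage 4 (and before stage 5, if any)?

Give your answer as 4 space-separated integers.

Input: [4, 0, -4, -3]
Stage 1 (CLIP -1 12): clip(4,-1,12)=4, clip(0,-1,12)=0, clip(-4,-1,12)=-1, clip(-3,-1,12)=-1 -> [4, 0, -1, -1]
Stage 2 (CLIP -5 14): clip(4,-5,14)=4, clip(0,-5,14)=0, clip(-1,-5,14)=-1, clip(-1,-5,14)=-1 -> [4, 0, -1, -1]
Stage 3 (OFFSET 4): 4+4=8, 0+4=4, -1+4=3, -1+4=3 -> [8, 4, 3, 3]
Stage 4 (SUM): sum[0..0]=8, sum[0..1]=12, sum[0..2]=15, sum[0..3]=18 -> [8, 12, 15, 18]

Answer: 8 12 15 18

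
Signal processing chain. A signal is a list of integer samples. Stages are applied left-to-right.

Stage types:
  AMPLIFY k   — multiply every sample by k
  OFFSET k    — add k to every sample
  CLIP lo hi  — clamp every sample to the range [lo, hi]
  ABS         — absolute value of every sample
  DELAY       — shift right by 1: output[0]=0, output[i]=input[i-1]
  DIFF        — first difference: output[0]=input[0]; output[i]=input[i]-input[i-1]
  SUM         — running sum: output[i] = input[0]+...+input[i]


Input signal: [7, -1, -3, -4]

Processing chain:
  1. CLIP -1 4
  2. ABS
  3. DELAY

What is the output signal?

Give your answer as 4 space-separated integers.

Input: [7, -1, -3, -4]
Stage 1 (CLIP -1 4): clip(7,-1,4)=4, clip(-1,-1,4)=-1, clip(-3,-1,4)=-1, clip(-4,-1,4)=-1 -> [4, -1, -1, -1]
Stage 2 (ABS): |4|=4, |-1|=1, |-1|=1, |-1|=1 -> [4, 1, 1, 1]
Stage 3 (DELAY): [0, 4, 1, 1] = [0, 4, 1, 1] -> [0, 4, 1, 1]

Answer: 0 4 1 1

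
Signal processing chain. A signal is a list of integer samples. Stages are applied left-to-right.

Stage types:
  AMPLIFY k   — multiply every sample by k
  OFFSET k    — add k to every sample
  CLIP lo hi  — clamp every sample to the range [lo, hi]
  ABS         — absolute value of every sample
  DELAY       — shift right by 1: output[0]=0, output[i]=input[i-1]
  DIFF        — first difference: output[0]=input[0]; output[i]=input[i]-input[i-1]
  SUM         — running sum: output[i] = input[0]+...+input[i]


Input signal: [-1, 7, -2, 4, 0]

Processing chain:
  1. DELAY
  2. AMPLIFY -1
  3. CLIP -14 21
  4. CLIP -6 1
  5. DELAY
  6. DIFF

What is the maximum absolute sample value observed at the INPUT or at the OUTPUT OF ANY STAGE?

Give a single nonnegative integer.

Answer: 7

Derivation:
Input: [-1, 7, -2, 4, 0] (max |s|=7)
Stage 1 (DELAY): [0, -1, 7, -2, 4] = [0, -1, 7, -2, 4] -> [0, -1, 7, -2, 4] (max |s|=7)
Stage 2 (AMPLIFY -1): 0*-1=0, -1*-1=1, 7*-1=-7, -2*-1=2, 4*-1=-4 -> [0, 1, -7, 2, -4] (max |s|=7)
Stage 3 (CLIP -14 21): clip(0,-14,21)=0, clip(1,-14,21)=1, clip(-7,-14,21)=-7, clip(2,-14,21)=2, clip(-4,-14,21)=-4 -> [0, 1, -7, 2, -4] (max |s|=7)
Stage 4 (CLIP -6 1): clip(0,-6,1)=0, clip(1,-6,1)=1, clip(-7,-6,1)=-6, clip(2,-6,1)=1, clip(-4,-6,1)=-4 -> [0, 1, -6, 1, -4] (max |s|=6)
Stage 5 (DELAY): [0, 0, 1, -6, 1] = [0, 0, 1, -6, 1] -> [0, 0, 1, -6, 1] (max |s|=6)
Stage 6 (DIFF): s[0]=0, 0-0=0, 1-0=1, -6-1=-7, 1--6=7 -> [0, 0, 1, -7, 7] (max |s|=7)
Overall max amplitude: 7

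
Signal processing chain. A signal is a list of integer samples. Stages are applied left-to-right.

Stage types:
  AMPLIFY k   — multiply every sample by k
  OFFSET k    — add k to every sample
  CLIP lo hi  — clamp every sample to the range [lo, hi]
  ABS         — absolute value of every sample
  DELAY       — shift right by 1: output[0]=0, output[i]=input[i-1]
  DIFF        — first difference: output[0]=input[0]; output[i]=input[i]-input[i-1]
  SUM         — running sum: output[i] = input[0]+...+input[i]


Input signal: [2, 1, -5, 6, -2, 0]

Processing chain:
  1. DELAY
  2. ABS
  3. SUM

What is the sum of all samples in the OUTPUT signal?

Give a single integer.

Answer: 43

Derivation:
Input: [2, 1, -5, 6, -2, 0]
Stage 1 (DELAY): [0, 2, 1, -5, 6, -2] = [0, 2, 1, -5, 6, -2] -> [0, 2, 1, -5, 6, -2]
Stage 2 (ABS): |0|=0, |2|=2, |1|=1, |-5|=5, |6|=6, |-2|=2 -> [0, 2, 1, 5, 6, 2]
Stage 3 (SUM): sum[0..0]=0, sum[0..1]=2, sum[0..2]=3, sum[0..3]=8, sum[0..4]=14, sum[0..5]=16 -> [0, 2, 3, 8, 14, 16]
Output sum: 43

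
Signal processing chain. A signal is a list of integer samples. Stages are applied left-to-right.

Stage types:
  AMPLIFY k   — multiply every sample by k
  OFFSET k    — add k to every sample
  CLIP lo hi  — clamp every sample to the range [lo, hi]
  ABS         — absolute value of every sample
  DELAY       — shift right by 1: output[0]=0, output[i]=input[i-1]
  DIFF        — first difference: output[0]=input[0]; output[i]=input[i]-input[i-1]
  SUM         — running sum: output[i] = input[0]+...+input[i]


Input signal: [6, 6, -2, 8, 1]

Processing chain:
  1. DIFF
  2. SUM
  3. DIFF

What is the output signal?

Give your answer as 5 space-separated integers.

Input: [6, 6, -2, 8, 1]
Stage 1 (DIFF): s[0]=6, 6-6=0, -2-6=-8, 8--2=10, 1-8=-7 -> [6, 0, -8, 10, -7]
Stage 2 (SUM): sum[0..0]=6, sum[0..1]=6, sum[0..2]=-2, sum[0..3]=8, sum[0..4]=1 -> [6, 6, -2, 8, 1]
Stage 3 (DIFF): s[0]=6, 6-6=0, -2-6=-8, 8--2=10, 1-8=-7 -> [6, 0, -8, 10, -7]

Answer: 6 0 -8 10 -7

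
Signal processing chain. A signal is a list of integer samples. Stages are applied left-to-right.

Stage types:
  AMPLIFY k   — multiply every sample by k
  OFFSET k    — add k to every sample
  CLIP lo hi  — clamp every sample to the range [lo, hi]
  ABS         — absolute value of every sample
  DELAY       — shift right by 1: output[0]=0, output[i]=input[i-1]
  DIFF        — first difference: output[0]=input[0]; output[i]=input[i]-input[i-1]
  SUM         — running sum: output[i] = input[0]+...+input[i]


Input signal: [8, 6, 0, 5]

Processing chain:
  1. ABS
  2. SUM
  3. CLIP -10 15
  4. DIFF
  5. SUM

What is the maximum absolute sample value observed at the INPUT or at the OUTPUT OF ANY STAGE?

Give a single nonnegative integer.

Input: [8, 6, 0, 5] (max |s|=8)
Stage 1 (ABS): |8|=8, |6|=6, |0|=0, |5|=5 -> [8, 6, 0, 5] (max |s|=8)
Stage 2 (SUM): sum[0..0]=8, sum[0..1]=14, sum[0..2]=14, sum[0..3]=19 -> [8, 14, 14, 19] (max |s|=19)
Stage 3 (CLIP -10 15): clip(8,-10,15)=8, clip(14,-10,15)=14, clip(14,-10,15)=14, clip(19,-10,15)=15 -> [8, 14, 14, 15] (max |s|=15)
Stage 4 (DIFF): s[0]=8, 14-8=6, 14-14=0, 15-14=1 -> [8, 6, 0, 1] (max |s|=8)
Stage 5 (SUM): sum[0..0]=8, sum[0..1]=14, sum[0..2]=14, sum[0..3]=15 -> [8, 14, 14, 15] (max |s|=15)
Overall max amplitude: 19

Answer: 19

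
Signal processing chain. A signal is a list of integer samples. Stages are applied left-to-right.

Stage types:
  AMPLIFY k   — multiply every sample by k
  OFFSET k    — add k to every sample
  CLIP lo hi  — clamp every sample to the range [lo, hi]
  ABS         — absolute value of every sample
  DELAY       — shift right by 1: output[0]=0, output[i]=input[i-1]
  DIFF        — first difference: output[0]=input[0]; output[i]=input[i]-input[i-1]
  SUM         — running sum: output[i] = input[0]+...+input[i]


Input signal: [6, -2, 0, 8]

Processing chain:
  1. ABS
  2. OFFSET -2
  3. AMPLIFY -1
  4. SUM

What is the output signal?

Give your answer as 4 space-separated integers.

Answer: -4 -4 -2 -8

Derivation:
Input: [6, -2, 0, 8]
Stage 1 (ABS): |6|=6, |-2|=2, |0|=0, |8|=8 -> [6, 2, 0, 8]
Stage 2 (OFFSET -2): 6+-2=4, 2+-2=0, 0+-2=-2, 8+-2=6 -> [4, 0, -2, 6]
Stage 3 (AMPLIFY -1): 4*-1=-4, 0*-1=0, -2*-1=2, 6*-1=-6 -> [-4, 0, 2, -6]
Stage 4 (SUM): sum[0..0]=-4, sum[0..1]=-4, sum[0..2]=-2, sum[0..3]=-8 -> [-4, -4, -2, -8]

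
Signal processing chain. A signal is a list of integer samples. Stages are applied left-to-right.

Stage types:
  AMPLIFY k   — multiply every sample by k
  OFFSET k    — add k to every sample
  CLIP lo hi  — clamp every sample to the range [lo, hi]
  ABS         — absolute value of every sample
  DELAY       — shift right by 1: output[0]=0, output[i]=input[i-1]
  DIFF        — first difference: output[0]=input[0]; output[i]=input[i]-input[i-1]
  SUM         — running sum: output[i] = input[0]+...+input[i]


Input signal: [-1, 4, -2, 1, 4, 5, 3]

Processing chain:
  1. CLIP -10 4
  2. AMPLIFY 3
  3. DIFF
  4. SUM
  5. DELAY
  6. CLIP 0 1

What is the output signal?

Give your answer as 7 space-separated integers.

Answer: 0 0 1 0 1 1 1

Derivation:
Input: [-1, 4, -2, 1, 4, 5, 3]
Stage 1 (CLIP -10 4): clip(-1,-10,4)=-1, clip(4,-10,4)=4, clip(-2,-10,4)=-2, clip(1,-10,4)=1, clip(4,-10,4)=4, clip(5,-10,4)=4, clip(3,-10,4)=3 -> [-1, 4, -2, 1, 4, 4, 3]
Stage 2 (AMPLIFY 3): -1*3=-3, 4*3=12, -2*3=-6, 1*3=3, 4*3=12, 4*3=12, 3*3=9 -> [-3, 12, -6, 3, 12, 12, 9]
Stage 3 (DIFF): s[0]=-3, 12--3=15, -6-12=-18, 3--6=9, 12-3=9, 12-12=0, 9-12=-3 -> [-3, 15, -18, 9, 9, 0, -3]
Stage 4 (SUM): sum[0..0]=-3, sum[0..1]=12, sum[0..2]=-6, sum[0..3]=3, sum[0..4]=12, sum[0..5]=12, sum[0..6]=9 -> [-3, 12, -6, 3, 12, 12, 9]
Stage 5 (DELAY): [0, -3, 12, -6, 3, 12, 12] = [0, -3, 12, -6, 3, 12, 12] -> [0, -3, 12, -6, 3, 12, 12]
Stage 6 (CLIP 0 1): clip(0,0,1)=0, clip(-3,0,1)=0, clip(12,0,1)=1, clip(-6,0,1)=0, clip(3,0,1)=1, clip(12,0,1)=1, clip(12,0,1)=1 -> [0, 0, 1, 0, 1, 1, 1]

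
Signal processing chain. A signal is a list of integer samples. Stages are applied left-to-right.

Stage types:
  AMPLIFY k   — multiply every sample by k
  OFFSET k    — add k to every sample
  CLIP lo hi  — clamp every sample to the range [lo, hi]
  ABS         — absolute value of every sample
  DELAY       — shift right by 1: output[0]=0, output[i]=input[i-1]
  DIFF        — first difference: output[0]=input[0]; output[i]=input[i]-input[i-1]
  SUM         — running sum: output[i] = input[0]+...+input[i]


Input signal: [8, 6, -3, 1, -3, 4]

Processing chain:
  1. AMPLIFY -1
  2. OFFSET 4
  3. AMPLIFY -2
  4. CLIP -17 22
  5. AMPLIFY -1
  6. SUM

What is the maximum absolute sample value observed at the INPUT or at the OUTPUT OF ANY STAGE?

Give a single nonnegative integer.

Input: [8, 6, -3, 1, -3, 4] (max |s|=8)
Stage 1 (AMPLIFY -1): 8*-1=-8, 6*-1=-6, -3*-1=3, 1*-1=-1, -3*-1=3, 4*-1=-4 -> [-8, -6, 3, -1, 3, -4] (max |s|=8)
Stage 2 (OFFSET 4): -8+4=-4, -6+4=-2, 3+4=7, -1+4=3, 3+4=7, -4+4=0 -> [-4, -2, 7, 3, 7, 0] (max |s|=7)
Stage 3 (AMPLIFY -2): -4*-2=8, -2*-2=4, 7*-2=-14, 3*-2=-6, 7*-2=-14, 0*-2=0 -> [8, 4, -14, -6, -14, 0] (max |s|=14)
Stage 4 (CLIP -17 22): clip(8,-17,22)=8, clip(4,-17,22)=4, clip(-14,-17,22)=-14, clip(-6,-17,22)=-6, clip(-14,-17,22)=-14, clip(0,-17,22)=0 -> [8, 4, -14, -6, -14, 0] (max |s|=14)
Stage 5 (AMPLIFY -1): 8*-1=-8, 4*-1=-4, -14*-1=14, -6*-1=6, -14*-1=14, 0*-1=0 -> [-8, -4, 14, 6, 14, 0] (max |s|=14)
Stage 6 (SUM): sum[0..0]=-8, sum[0..1]=-12, sum[0..2]=2, sum[0..3]=8, sum[0..4]=22, sum[0..5]=22 -> [-8, -12, 2, 8, 22, 22] (max |s|=22)
Overall max amplitude: 22

Answer: 22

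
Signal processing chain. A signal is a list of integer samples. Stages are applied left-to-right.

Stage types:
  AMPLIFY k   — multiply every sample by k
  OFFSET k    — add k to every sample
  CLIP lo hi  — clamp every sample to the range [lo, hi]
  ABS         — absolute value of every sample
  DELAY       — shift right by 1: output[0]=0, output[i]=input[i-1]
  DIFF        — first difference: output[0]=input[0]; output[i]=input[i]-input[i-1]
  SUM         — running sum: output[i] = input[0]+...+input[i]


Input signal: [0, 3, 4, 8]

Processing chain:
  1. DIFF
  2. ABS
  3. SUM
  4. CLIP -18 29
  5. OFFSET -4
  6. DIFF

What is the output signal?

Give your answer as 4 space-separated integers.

Input: [0, 3, 4, 8]
Stage 1 (DIFF): s[0]=0, 3-0=3, 4-3=1, 8-4=4 -> [0, 3, 1, 4]
Stage 2 (ABS): |0|=0, |3|=3, |1|=1, |4|=4 -> [0, 3, 1, 4]
Stage 3 (SUM): sum[0..0]=0, sum[0..1]=3, sum[0..2]=4, sum[0..3]=8 -> [0, 3, 4, 8]
Stage 4 (CLIP -18 29): clip(0,-18,29)=0, clip(3,-18,29)=3, clip(4,-18,29)=4, clip(8,-18,29)=8 -> [0, 3, 4, 8]
Stage 5 (OFFSET -4): 0+-4=-4, 3+-4=-1, 4+-4=0, 8+-4=4 -> [-4, -1, 0, 4]
Stage 6 (DIFF): s[0]=-4, -1--4=3, 0--1=1, 4-0=4 -> [-4, 3, 1, 4]

Answer: -4 3 1 4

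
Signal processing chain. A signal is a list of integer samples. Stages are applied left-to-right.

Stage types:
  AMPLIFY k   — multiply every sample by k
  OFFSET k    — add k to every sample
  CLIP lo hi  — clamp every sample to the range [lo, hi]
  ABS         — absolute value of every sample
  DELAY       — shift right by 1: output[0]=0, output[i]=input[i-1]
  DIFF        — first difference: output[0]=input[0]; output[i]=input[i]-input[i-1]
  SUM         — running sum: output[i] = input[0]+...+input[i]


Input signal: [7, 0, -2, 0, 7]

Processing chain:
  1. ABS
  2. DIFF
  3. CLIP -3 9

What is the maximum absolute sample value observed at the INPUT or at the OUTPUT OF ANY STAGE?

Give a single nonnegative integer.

Answer: 7

Derivation:
Input: [7, 0, -2, 0, 7] (max |s|=7)
Stage 1 (ABS): |7|=7, |0|=0, |-2|=2, |0|=0, |7|=7 -> [7, 0, 2, 0, 7] (max |s|=7)
Stage 2 (DIFF): s[0]=7, 0-7=-7, 2-0=2, 0-2=-2, 7-0=7 -> [7, -7, 2, -2, 7] (max |s|=7)
Stage 3 (CLIP -3 9): clip(7,-3,9)=7, clip(-7,-3,9)=-3, clip(2,-3,9)=2, clip(-2,-3,9)=-2, clip(7,-3,9)=7 -> [7, -3, 2, -2, 7] (max |s|=7)
Overall max amplitude: 7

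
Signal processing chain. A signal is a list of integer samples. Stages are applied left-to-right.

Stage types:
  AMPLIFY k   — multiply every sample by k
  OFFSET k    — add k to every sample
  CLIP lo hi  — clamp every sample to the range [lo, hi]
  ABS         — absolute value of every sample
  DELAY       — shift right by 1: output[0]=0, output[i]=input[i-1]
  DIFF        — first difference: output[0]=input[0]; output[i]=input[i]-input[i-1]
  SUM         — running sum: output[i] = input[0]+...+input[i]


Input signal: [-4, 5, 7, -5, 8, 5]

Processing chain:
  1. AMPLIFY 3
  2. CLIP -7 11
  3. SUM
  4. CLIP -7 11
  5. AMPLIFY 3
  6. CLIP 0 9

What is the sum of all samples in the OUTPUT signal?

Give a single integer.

Input: [-4, 5, 7, -5, 8, 5]
Stage 1 (AMPLIFY 3): -4*3=-12, 5*3=15, 7*3=21, -5*3=-15, 8*3=24, 5*3=15 -> [-12, 15, 21, -15, 24, 15]
Stage 2 (CLIP -7 11): clip(-12,-7,11)=-7, clip(15,-7,11)=11, clip(21,-7,11)=11, clip(-15,-7,11)=-7, clip(24,-7,11)=11, clip(15,-7,11)=11 -> [-7, 11, 11, -7, 11, 11]
Stage 3 (SUM): sum[0..0]=-7, sum[0..1]=4, sum[0..2]=15, sum[0..3]=8, sum[0..4]=19, sum[0..5]=30 -> [-7, 4, 15, 8, 19, 30]
Stage 4 (CLIP -7 11): clip(-7,-7,11)=-7, clip(4,-7,11)=4, clip(15,-7,11)=11, clip(8,-7,11)=8, clip(19,-7,11)=11, clip(30,-7,11)=11 -> [-7, 4, 11, 8, 11, 11]
Stage 5 (AMPLIFY 3): -7*3=-21, 4*3=12, 11*3=33, 8*3=24, 11*3=33, 11*3=33 -> [-21, 12, 33, 24, 33, 33]
Stage 6 (CLIP 0 9): clip(-21,0,9)=0, clip(12,0,9)=9, clip(33,0,9)=9, clip(24,0,9)=9, clip(33,0,9)=9, clip(33,0,9)=9 -> [0, 9, 9, 9, 9, 9]
Output sum: 45

Answer: 45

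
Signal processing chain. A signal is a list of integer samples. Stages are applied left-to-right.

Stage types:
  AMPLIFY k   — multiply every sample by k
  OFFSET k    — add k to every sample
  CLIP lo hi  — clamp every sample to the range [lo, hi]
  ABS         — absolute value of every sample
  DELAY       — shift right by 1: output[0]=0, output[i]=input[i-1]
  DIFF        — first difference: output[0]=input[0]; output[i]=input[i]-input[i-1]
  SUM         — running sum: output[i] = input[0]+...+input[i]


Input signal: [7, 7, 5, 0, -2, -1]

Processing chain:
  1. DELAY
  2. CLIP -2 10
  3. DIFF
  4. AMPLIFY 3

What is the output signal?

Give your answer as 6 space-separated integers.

Answer: 0 21 0 -6 -15 -6

Derivation:
Input: [7, 7, 5, 0, -2, -1]
Stage 1 (DELAY): [0, 7, 7, 5, 0, -2] = [0, 7, 7, 5, 0, -2] -> [0, 7, 7, 5, 0, -2]
Stage 2 (CLIP -2 10): clip(0,-2,10)=0, clip(7,-2,10)=7, clip(7,-2,10)=7, clip(5,-2,10)=5, clip(0,-2,10)=0, clip(-2,-2,10)=-2 -> [0, 7, 7, 5, 0, -2]
Stage 3 (DIFF): s[0]=0, 7-0=7, 7-7=0, 5-7=-2, 0-5=-5, -2-0=-2 -> [0, 7, 0, -2, -5, -2]
Stage 4 (AMPLIFY 3): 0*3=0, 7*3=21, 0*3=0, -2*3=-6, -5*3=-15, -2*3=-6 -> [0, 21, 0, -6, -15, -6]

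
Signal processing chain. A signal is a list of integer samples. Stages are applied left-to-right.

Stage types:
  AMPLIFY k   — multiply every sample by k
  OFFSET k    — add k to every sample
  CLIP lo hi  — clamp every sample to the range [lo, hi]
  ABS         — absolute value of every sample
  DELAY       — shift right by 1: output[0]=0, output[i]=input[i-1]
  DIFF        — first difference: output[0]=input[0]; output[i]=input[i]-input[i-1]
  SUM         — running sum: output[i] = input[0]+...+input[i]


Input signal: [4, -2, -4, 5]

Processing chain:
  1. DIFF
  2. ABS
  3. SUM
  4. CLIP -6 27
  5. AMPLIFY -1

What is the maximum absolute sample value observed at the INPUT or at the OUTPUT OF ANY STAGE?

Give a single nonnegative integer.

Input: [4, -2, -4, 5] (max |s|=5)
Stage 1 (DIFF): s[0]=4, -2-4=-6, -4--2=-2, 5--4=9 -> [4, -6, -2, 9] (max |s|=9)
Stage 2 (ABS): |4|=4, |-6|=6, |-2|=2, |9|=9 -> [4, 6, 2, 9] (max |s|=9)
Stage 3 (SUM): sum[0..0]=4, sum[0..1]=10, sum[0..2]=12, sum[0..3]=21 -> [4, 10, 12, 21] (max |s|=21)
Stage 4 (CLIP -6 27): clip(4,-6,27)=4, clip(10,-6,27)=10, clip(12,-6,27)=12, clip(21,-6,27)=21 -> [4, 10, 12, 21] (max |s|=21)
Stage 5 (AMPLIFY -1): 4*-1=-4, 10*-1=-10, 12*-1=-12, 21*-1=-21 -> [-4, -10, -12, -21] (max |s|=21)
Overall max amplitude: 21

Answer: 21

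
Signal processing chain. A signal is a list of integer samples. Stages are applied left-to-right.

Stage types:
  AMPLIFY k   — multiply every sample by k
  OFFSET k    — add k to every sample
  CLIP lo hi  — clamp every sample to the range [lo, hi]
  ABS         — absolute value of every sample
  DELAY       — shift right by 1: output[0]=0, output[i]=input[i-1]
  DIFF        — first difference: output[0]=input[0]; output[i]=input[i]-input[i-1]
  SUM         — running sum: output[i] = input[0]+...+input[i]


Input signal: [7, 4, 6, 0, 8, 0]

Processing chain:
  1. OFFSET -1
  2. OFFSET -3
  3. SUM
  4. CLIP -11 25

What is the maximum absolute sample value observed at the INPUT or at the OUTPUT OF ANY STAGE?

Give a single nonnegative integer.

Input: [7, 4, 6, 0, 8, 0] (max |s|=8)
Stage 1 (OFFSET -1): 7+-1=6, 4+-1=3, 6+-1=5, 0+-1=-1, 8+-1=7, 0+-1=-1 -> [6, 3, 5, -1, 7, -1] (max |s|=7)
Stage 2 (OFFSET -3): 6+-3=3, 3+-3=0, 5+-3=2, -1+-3=-4, 7+-3=4, -1+-3=-4 -> [3, 0, 2, -4, 4, -4] (max |s|=4)
Stage 3 (SUM): sum[0..0]=3, sum[0..1]=3, sum[0..2]=5, sum[0..3]=1, sum[0..4]=5, sum[0..5]=1 -> [3, 3, 5, 1, 5, 1] (max |s|=5)
Stage 4 (CLIP -11 25): clip(3,-11,25)=3, clip(3,-11,25)=3, clip(5,-11,25)=5, clip(1,-11,25)=1, clip(5,-11,25)=5, clip(1,-11,25)=1 -> [3, 3, 5, 1, 5, 1] (max |s|=5)
Overall max amplitude: 8

Answer: 8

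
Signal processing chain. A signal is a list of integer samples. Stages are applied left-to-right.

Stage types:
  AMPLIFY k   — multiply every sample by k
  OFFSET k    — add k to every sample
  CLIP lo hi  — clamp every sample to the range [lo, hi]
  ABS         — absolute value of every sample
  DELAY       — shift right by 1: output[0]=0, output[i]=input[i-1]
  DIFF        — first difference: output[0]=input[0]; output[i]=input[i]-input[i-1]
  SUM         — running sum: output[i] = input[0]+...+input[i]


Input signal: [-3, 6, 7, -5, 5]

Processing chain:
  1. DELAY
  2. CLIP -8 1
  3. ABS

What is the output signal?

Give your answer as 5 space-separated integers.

Answer: 0 3 1 1 5

Derivation:
Input: [-3, 6, 7, -5, 5]
Stage 1 (DELAY): [0, -3, 6, 7, -5] = [0, -3, 6, 7, -5] -> [0, -3, 6, 7, -5]
Stage 2 (CLIP -8 1): clip(0,-8,1)=0, clip(-3,-8,1)=-3, clip(6,-8,1)=1, clip(7,-8,1)=1, clip(-5,-8,1)=-5 -> [0, -3, 1, 1, -5]
Stage 3 (ABS): |0|=0, |-3|=3, |1|=1, |1|=1, |-5|=5 -> [0, 3, 1, 1, 5]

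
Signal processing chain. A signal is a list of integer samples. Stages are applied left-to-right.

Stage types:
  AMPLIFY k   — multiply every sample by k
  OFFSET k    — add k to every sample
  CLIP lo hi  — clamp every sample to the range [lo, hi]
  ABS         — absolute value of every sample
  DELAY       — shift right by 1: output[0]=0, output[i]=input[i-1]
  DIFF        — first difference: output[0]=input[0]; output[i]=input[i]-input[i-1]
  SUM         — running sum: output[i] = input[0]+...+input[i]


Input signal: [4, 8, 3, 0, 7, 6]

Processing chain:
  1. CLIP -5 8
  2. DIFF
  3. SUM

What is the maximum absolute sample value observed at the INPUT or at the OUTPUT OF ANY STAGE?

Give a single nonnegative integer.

Answer: 8

Derivation:
Input: [4, 8, 3, 0, 7, 6] (max |s|=8)
Stage 1 (CLIP -5 8): clip(4,-5,8)=4, clip(8,-5,8)=8, clip(3,-5,8)=3, clip(0,-5,8)=0, clip(7,-5,8)=7, clip(6,-5,8)=6 -> [4, 8, 3, 0, 7, 6] (max |s|=8)
Stage 2 (DIFF): s[0]=4, 8-4=4, 3-8=-5, 0-3=-3, 7-0=7, 6-7=-1 -> [4, 4, -5, -3, 7, -1] (max |s|=7)
Stage 3 (SUM): sum[0..0]=4, sum[0..1]=8, sum[0..2]=3, sum[0..3]=0, sum[0..4]=7, sum[0..5]=6 -> [4, 8, 3, 0, 7, 6] (max |s|=8)
Overall max amplitude: 8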